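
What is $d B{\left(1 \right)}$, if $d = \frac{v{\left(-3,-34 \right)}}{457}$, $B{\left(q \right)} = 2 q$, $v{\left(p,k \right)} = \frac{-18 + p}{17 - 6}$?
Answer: $- \frac{42}{5027} \approx -0.0083549$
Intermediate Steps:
$v{\left(p,k \right)} = - \frac{18}{11} + \frac{p}{11}$ ($v{\left(p,k \right)} = \frac{-18 + p}{11} = \left(-18 + p\right) \frac{1}{11} = - \frac{18}{11} + \frac{p}{11}$)
$d = - \frac{21}{5027}$ ($d = \frac{- \frac{18}{11} + \frac{1}{11} \left(-3\right)}{457} = \left(- \frac{18}{11} - \frac{3}{11}\right) \frac{1}{457} = \left(- \frac{21}{11}\right) \frac{1}{457} = - \frac{21}{5027} \approx -0.0041774$)
$d B{\left(1 \right)} = - \frac{21 \cdot 2 \cdot 1}{5027} = \left(- \frac{21}{5027}\right) 2 = - \frac{42}{5027}$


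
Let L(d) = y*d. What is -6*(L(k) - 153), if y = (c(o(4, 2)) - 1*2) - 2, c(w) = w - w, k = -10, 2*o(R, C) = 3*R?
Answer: 678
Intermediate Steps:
o(R, C) = 3*R/2 (o(R, C) = (3*R)/2 = 3*R/2)
c(w) = 0
y = -4 (y = (0 - 1*2) - 2 = (0 - 2) - 2 = -2 - 2 = -4)
L(d) = -4*d
-6*(L(k) - 153) = -6*(-4*(-10) - 153) = -6*(40 - 153) = -6*(-113) = 678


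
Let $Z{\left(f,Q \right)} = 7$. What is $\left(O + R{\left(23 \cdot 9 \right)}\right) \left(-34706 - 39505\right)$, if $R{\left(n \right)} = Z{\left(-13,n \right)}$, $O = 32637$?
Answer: $-2422543884$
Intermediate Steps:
$R{\left(n \right)} = 7$
$\left(O + R{\left(23 \cdot 9 \right)}\right) \left(-34706 - 39505\right) = \left(32637 + 7\right) \left(-34706 - 39505\right) = 32644 \left(-74211\right) = -2422543884$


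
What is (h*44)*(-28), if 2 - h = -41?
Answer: -52976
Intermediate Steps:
h = 43 (h = 2 - 1*(-41) = 2 + 41 = 43)
(h*44)*(-28) = (43*44)*(-28) = 1892*(-28) = -52976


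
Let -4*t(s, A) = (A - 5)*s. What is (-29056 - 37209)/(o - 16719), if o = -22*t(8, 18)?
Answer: 66265/16147 ≈ 4.1039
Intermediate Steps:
t(s, A) = -s*(-5 + A)/4 (t(s, A) = -(A - 5)*s/4 = -(-5 + A)*s/4 = -s*(-5 + A)/4)
o = 572 (o = -11*8*(5 - 1*18)/2 = -11*8*(5 - 18)/2 = -11*8*(-13)/2 = -22*(-26) = 572)
(-29056 - 37209)/(o - 16719) = (-29056 - 37209)/(572 - 16719) = -66265/(-16147) = -66265*(-1/16147) = 66265/16147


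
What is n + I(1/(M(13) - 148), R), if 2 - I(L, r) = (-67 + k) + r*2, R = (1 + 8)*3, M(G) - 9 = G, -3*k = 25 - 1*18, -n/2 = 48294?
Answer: -289712/3 ≈ -96571.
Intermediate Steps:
n = -96588 (n = -2*48294 = -96588)
k = -7/3 (k = -(25 - 1*18)/3 = -(25 - 18)/3 = -⅓*7 = -7/3 ≈ -2.3333)
M(G) = 9 + G
R = 27 (R = 9*3 = 27)
I(L, r) = 214/3 - 2*r (I(L, r) = 2 - ((-67 - 7/3) + r*2) = 2 - (-208/3 + 2*r) = 2 + (208/3 - 2*r) = 214/3 - 2*r)
n + I(1/(M(13) - 148), R) = -96588 + (214/3 - 2*27) = -96588 + (214/3 - 54) = -96588 + 52/3 = -289712/3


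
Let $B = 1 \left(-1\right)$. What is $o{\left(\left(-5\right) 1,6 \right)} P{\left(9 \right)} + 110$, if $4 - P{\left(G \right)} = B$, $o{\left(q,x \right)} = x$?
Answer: $140$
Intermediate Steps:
$B = -1$
$P{\left(G \right)} = 5$ ($P{\left(G \right)} = 4 - -1 = 4 + 1 = 5$)
$o{\left(\left(-5\right) 1,6 \right)} P{\left(9 \right)} + 110 = 6 \cdot 5 + 110 = 30 + 110 = 140$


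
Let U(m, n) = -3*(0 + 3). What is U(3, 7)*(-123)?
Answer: 1107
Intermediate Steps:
U(m, n) = -9 (U(m, n) = -3*3 = -9)
U(3, 7)*(-123) = -9*(-123) = 1107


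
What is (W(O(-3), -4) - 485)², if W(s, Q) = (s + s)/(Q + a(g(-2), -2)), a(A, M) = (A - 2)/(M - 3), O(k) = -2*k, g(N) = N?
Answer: 3822025/16 ≈ 2.3888e+5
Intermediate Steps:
a(A, M) = (-2 + A)/(-3 + M)
W(s, Q) = 2*s/(⅘ + Q) (W(s, Q) = (s + s)/(Q + (-2 - 2)/(-3 - 2)) = (2*s)/(Q - 4/(-5)) = (2*s)/(Q - ⅕*(-4)) = (2*s)/(Q + ⅘) = (2*s)/(⅘ + Q) = 2*s/(⅘ + Q))
(W(O(-3), -4) - 485)² = (10*(-2*(-3))/(4 + 5*(-4)) - 485)² = (10*6/(4 - 20) - 485)² = (10*6/(-16) - 485)² = (10*6*(-1/16) - 485)² = (-15/4 - 485)² = (-1955/4)² = 3822025/16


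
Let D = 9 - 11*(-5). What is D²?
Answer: 4096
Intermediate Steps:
D = 64 (D = 9 + 55 = 64)
D² = 64² = 4096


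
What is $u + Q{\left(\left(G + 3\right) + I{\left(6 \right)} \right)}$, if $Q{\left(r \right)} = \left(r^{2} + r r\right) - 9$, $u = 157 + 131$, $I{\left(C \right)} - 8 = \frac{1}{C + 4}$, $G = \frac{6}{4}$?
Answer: $\frac{14913}{25} \approx 596.52$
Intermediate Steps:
$G = \frac{3}{2}$ ($G = 6 \cdot \frac{1}{4} = \frac{3}{2} \approx 1.5$)
$I{\left(C \right)} = 8 + \frac{1}{4 + C}$ ($I{\left(C \right)} = 8 + \frac{1}{C + 4} = 8 + \frac{1}{4 + C}$)
$u = 288$
$Q{\left(r \right)} = -9 + 2 r^{2}$ ($Q{\left(r \right)} = \left(r^{2} + r^{2}\right) - 9 = 2 r^{2} - 9 = -9 + 2 r^{2}$)
$u + Q{\left(\left(G + 3\right) + I{\left(6 \right)} \right)} = 288 - \left(9 - 2 \left(\left(\frac{3}{2} + 3\right) + \frac{33 + 8 \cdot 6}{4 + 6}\right)^{2}\right) = 288 - \left(9 - 2 \left(\frac{9}{2} + \frac{33 + 48}{10}\right)^{2}\right) = 288 - \left(9 - 2 \left(\frac{9}{2} + \frac{1}{10} \cdot 81\right)^{2}\right) = 288 - \left(9 - 2 \left(\frac{9}{2} + \frac{81}{10}\right)^{2}\right) = 288 - \left(9 - 2 \left(\frac{63}{5}\right)^{2}\right) = 288 + \left(-9 + 2 \cdot \frac{3969}{25}\right) = 288 + \left(-9 + \frac{7938}{25}\right) = 288 + \frac{7713}{25} = \frac{14913}{25}$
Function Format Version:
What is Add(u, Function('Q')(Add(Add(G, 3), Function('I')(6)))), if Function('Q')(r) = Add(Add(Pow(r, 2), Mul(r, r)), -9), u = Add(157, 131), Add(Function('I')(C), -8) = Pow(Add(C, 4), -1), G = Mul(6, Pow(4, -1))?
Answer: Rational(14913, 25) ≈ 596.52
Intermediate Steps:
G = Rational(3, 2) (G = Mul(6, Rational(1, 4)) = Rational(3, 2) ≈ 1.5000)
Function('I')(C) = Add(8, Pow(Add(4, C), -1)) (Function('I')(C) = Add(8, Pow(Add(C, 4), -1)) = Add(8, Pow(Add(4, C), -1)))
u = 288
Function('Q')(r) = Add(-9, Mul(2, Pow(r, 2))) (Function('Q')(r) = Add(Add(Pow(r, 2), Pow(r, 2)), -9) = Add(Mul(2, Pow(r, 2)), -9) = Add(-9, Mul(2, Pow(r, 2))))
Add(u, Function('Q')(Add(Add(G, 3), Function('I')(6)))) = Add(288, Add(-9, Mul(2, Pow(Add(Add(Rational(3, 2), 3), Mul(Pow(Add(4, 6), -1), Add(33, Mul(8, 6)))), 2)))) = Add(288, Add(-9, Mul(2, Pow(Add(Rational(9, 2), Mul(Pow(10, -1), Add(33, 48))), 2)))) = Add(288, Add(-9, Mul(2, Pow(Add(Rational(9, 2), Mul(Rational(1, 10), 81)), 2)))) = Add(288, Add(-9, Mul(2, Pow(Add(Rational(9, 2), Rational(81, 10)), 2)))) = Add(288, Add(-9, Mul(2, Pow(Rational(63, 5), 2)))) = Add(288, Add(-9, Mul(2, Rational(3969, 25)))) = Add(288, Add(-9, Rational(7938, 25))) = Add(288, Rational(7713, 25)) = Rational(14913, 25)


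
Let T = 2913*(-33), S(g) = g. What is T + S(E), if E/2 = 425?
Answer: -95279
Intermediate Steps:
E = 850 (E = 2*425 = 850)
T = -96129
T + S(E) = -96129 + 850 = -95279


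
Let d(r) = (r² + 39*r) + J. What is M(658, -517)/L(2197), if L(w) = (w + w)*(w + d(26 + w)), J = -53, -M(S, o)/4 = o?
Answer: 517/5526081145 ≈ 9.3556e-8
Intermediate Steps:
M(S, o) = -4*o
d(r) = -53 + r² + 39*r (d(r) = (r² + 39*r) - 53 = -53 + r² + 39*r)
L(w) = 2*w*(961 + (26 + w)² + 40*w) (L(w) = (w + w)*(w + (-53 + (26 + w)² + 39*(26 + w))) = (2*w)*(w + (-53 + (26 + w)² + (1014 + 39*w))) = (2*w)*(w + (961 + (26 + w)² + 39*w)) = (2*w)*(961 + (26 + w)² + 40*w) = 2*w*(961 + (26 + w)² + 40*w))
M(658, -517)/L(2197) = (-4*(-517))/((2*2197*(1637 + 2197² + 92*2197))) = 2068/((2*2197*(1637 + 4826809 + 202124))) = 2068/((2*2197*5030570)) = 2068/22104324580 = 2068*(1/22104324580) = 517/5526081145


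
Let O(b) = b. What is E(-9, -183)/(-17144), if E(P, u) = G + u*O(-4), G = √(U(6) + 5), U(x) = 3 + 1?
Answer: -735/17144 ≈ -0.042872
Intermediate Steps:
U(x) = 4
G = 3 (G = √(4 + 5) = √9 = 3)
E(P, u) = 3 - 4*u (E(P, u) = 3 + u*(-4) = 3 - 4*u)
E(-9, -183)/(-17144) = (3 - 4*(-183))/(-17144) = (3 + 732)*(-1/17144) = 735*(-1/17144) = -735/17144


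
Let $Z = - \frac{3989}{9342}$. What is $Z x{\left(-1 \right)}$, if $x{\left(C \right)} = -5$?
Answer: $\frac{19945}{9342} \approx 2.135$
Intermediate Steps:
$Z = - \frac{3989}{9342}$ ($Z = \left(-3989\right) \frac{1}{9342} = - \frac{3989}{9342} \approx -0.427$)
$Z x{\left(-1 \right)} = \left(- \frac{3989}{9342}\right) \left(-5\right) = \frac{19945}{9342}$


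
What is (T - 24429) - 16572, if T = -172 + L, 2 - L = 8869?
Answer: -50040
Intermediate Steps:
L = -8867 (L = 2 - 1*8869 = 2 - 8869 = -8867)
T = -9039 (T = -172 - 8867 = -9039)
(T - 24429) - 16572 = (-9039 - 24429) - 16572 = -33468 - 16572 = -50040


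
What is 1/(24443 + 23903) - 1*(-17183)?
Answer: 830729319/48346 ≈ 17183.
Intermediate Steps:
1/(24443 + 23903) - 1*(-17183) = 1/48346 + 17183 = 830729319/48346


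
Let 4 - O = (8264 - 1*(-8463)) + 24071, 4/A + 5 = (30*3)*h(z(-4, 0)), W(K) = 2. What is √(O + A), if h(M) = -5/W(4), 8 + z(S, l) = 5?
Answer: 4*I*√33718805/115 ≈ 201.98*I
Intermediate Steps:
z(S, l) = -3 (z(S, l) = -8 + 5 = -3)
h(M) = -5/2
A = -2/115 (A = 4/(-5 + (30*3)*(-5/2)) = 4/(-5 + 90*(-5/2)) = 4/(-5 - 225) = 4/(-230) = 4*(-1/230) = -2/115 ≈ -0.017391)
O = -40794 (O = 4 - ((8264 - 1*(-8463)) + 24071) = 4 - ((8264 + 8463) + 24071) = 4 - (16727 + 24071) = 4 - 1*40798 = 4 - 40798 = -40794)
√(O + A) = √(-40794 - 2/115) = √(-4691312/115) = 4*I*√33718805/115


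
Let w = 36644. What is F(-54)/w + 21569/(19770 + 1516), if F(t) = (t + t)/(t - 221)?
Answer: 54338817197/53625287650 ≈ 1.0133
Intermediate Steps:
F(t) = 2*t/(-221 + t) (F(t) = (2*t)/(-221 + t) = 2*t/(-221 + t))
F(-54)/w + 21569/(19770 + 1516) = (2*(-54)/(-221 - 54))/36644 + 21569/(19770 + 1516) = (2*(-54)/(-275))*(1/36644) + 21569/21286 = (2*(-54)*(-1/275))*(1/36644) + 21569*(1/21286) = (108/275)*(1/36644) + 21569/21286 = 27/2519275 + 21569/21286 = 54338817197/53625287650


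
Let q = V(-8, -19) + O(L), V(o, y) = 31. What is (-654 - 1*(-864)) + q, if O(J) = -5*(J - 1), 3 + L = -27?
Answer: 396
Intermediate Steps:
L = -30 (L = -3 - 27 = -30)
O(J) = 5 - 5*J (O(J) = -5*(-1 + J) = 5 - 5*J)
q = 186 (q = 31 + (5 - 5*(-30)) = 31 + (5 + 150) = 31 + 155 = 186)
(-654 - 1*(-864)) + q = (-654 - 1*(-864)) + 186 = (-654 + 864) + 186 = 210 + 186 = 396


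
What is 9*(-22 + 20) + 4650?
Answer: 4632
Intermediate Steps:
9*(-22 + 20) + 4650 = 9*(-2) + 4650 = -18 + 4650 = 4632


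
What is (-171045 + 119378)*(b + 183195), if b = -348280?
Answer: 8529446695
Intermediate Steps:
(-171045 + 119378)*(b + 183195) = (-171045 + 119378)*(-348280 + 183195) = -51667*(-165085) = 8529446695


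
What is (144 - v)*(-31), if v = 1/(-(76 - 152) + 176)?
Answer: -1124897/252 ≈ -4463.9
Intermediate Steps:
v = 1/252 (v = 1/(-1*(-76) + 176) = 1/(76 + 176) = 1/252 ≈ 0.0039683)
(144 - v)*(-31) = (144 - 1*1/252)*(-31) = (144 - 1/252)*(-31) = (36287/252)*(-31) = -1124897/252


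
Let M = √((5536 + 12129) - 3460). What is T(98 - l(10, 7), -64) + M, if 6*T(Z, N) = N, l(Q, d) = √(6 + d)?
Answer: -32/3 + √14205 ≈ 108.52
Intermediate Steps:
T(Z, N) = N/6
M = √14205 (M = √(17665 - 3460) = √14205 ≈ 119.18)
T(98 - l(10, 7), -64) + M = (⅙)*(-64) + √14205 = -32/3 + √14205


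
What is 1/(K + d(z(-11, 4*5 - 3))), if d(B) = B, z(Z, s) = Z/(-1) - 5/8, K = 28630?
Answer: 8/229123 ≈ 3.4916e-5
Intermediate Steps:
z(Z, s) = -5/8 - Z (z(Z, s) = Z*(-1) - 5*⅛ = -Z - 5/8 = -5/8 - Z)
1/(K + d(z(-11, 4*5 - 3))) = 1/(28630 + (-5/8 - 1*(-11))) = 1/(28630 + (-5/8 + 11)) = 1/(28630 + 83/8) = 1/(229123/8) = 8/229123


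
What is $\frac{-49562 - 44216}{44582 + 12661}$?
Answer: $- \frac{93778}{57243} \approx -1.6382$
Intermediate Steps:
$\frac{-49562 - 44216}{44582 + 12661} = - \frac{93778}{57243}$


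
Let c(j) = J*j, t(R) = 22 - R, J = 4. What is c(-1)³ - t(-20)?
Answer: -106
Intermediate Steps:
c(j) = 4*j
c(-1)³ - t(-20) = (4*(-1))³ - (22 - 1*(-20)) = (-4)³ - (22 + 20) = -64 - 1*42 = -64 - 42 = -106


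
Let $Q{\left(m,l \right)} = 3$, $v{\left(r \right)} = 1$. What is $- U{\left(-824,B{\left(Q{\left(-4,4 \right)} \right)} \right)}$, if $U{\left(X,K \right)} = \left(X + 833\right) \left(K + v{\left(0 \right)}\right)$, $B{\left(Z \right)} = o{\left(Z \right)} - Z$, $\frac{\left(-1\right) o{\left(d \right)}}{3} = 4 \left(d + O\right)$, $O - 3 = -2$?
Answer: $450$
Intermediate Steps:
$O = 1$ ($O = 3 - 2 = 1$)
$o{\left(d \right)} = -12 - 12 d$ ($o{\left(d \right)} = - 3 \cdot 4 \left(d + 1\right) = - 3 \cdot 4 \left(1 + d\right) = - 3 \left(4 + 4 d\right) = -12 - 12 d$)
$B{\left(Z \right)} = -12 - 13 Z$ ($B{\left(Z \right)} = \left(-12 - 12 Z\right) - Z = -12 - 13 Z$)
$U{\left(X,K \right)} = \left(1 + K\right) \left(833 + X\right)$ ($U{\left(X,K \right)} = \left(X + 833\right) \left(K + 1\right) = \left(833 + X\right) \left(1 + K\right) = \left(1 + K\right) \left(833 + X\right)$)
$- U{\left(-824,B{\left(Q{\left(-4,4 \right)} \right)} \right)} = - (833 - 824 + 833 \left(-12 - 39\right) + \left(-12 - 39\right) \left(-824\right)) = - (833 - 824 + 833 \left(-51\right) - -42024) = - (833 - 824 - 42483 + 42024) = \left(-1\right) \left(-450\right) = 450$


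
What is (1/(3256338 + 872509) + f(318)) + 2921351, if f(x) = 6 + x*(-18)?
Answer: 12038202565152/4128847 ≈ 2.9156e+6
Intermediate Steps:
f(x) = 6 - 18*x
(1/(3256338 + 872509) + f(318)) + 2921351 = (1/(3256338 + 872509) + (6 - 18*318)) + 2921351 = (1/4128847 + (6 - 5724)) + 2921351 = (1/4128847 - 5718) + 2921351 = -23608747145/4128847 + 2921351 = 12038202565152/4128847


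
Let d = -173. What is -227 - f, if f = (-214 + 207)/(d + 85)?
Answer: -19983/88 ≈ -227.08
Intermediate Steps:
f = 7/88 (f = (-214 + 207)/(-173 + 85) = -7/(-88) = -7*(-1/88) = 7/88 ≈ 0.079545)
-227 - f = -227 - 1*7/88 = -227 - 7/88 = -19983/88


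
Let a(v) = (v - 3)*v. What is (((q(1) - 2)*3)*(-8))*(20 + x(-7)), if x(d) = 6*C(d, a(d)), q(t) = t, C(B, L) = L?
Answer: 10560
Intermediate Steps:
a(v) = v*(-3 + v) (a(v) = (-3 + v)*v = v*(-3 + v))
x(d) = 6*d*(-3 + d) (x(d) = 6*(d*(-3 + d)) = 6*d*(-3 + d))
(((q(1) - 2)*3)*(-8))*(20 + x(-7)) = (((1 - 2)*3)*(-8))*(20 + 6*(-7)*(-3 - 7)) = (-1*3*(-8))*(20 + 6*(-7)*(-10)) = (-3*(-8))*(20 + 420) = 24*440 = 10560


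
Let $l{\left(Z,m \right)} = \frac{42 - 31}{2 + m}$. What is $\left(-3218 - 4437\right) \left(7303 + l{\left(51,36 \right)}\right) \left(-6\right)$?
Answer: $\frac{6373361625}{19} \approx 3.3544 \cdot 10^{8}$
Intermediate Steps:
$l{\left(Z,m \right)} = \frac{11}{2 + m}$
$\left(-3218 - 4437\right) \left(7303 + l{\left(51,36 \right)}\right) \left(-6\right) = \left(-3218 - 4437\right) \left(7303 + \frac{11}{2 + 36}\right) \left(-6\right) = - 7655 \left(7303 + \frac{11}{38}\right) \left(-6\right) = \left(-7655\right) \frac{277525}{38} \left(-6\right) = \left(- \frac{2124453875}{38}\right) \left(-6\right) = \frac{6373361625}{19}$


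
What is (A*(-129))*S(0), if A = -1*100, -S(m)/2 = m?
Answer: 0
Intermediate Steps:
S(m) = -2*m
A = -100
(A*(-129))*S(0) = (-100*(-129))*(-2*0) = 12900*0 = 0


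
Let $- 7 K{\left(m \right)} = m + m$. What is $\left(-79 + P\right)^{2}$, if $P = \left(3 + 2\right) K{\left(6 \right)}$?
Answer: $\frac{375769}{49} \approx 7668.8$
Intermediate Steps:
$K{\left(m \right)} = - \frac{2 m}{7}$ ($K{\left(m \right)} = - \frac{m + m}{7} = - \frac{2 m}{7}$)
$P = - \frac{60}{7}$ ($P = \left(3 + 2\right) \left(\left(- \frac{2}{7}\right) 6\right) = 5 \left(- \frac{12}{7}\right) = - \frac{60}{7} \approx -8.5714$)
$\left(-79 + P\right)^{2} = \left(-79 - \frac{60}{7}\right)^{2} = \left(- \frac{613}{7}\right)^{2} = \frac{375769}{49}$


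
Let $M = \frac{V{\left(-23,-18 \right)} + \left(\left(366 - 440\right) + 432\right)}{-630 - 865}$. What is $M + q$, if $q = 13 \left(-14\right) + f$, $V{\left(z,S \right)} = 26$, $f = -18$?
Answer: $- \frac{299384}{1495} \approx -200.26$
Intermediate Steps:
$M = - \frac{384}{1495}$ ($M = \frac{26 + \left(\left(366 - 440\right) + 432\right)}{-630 - 865} = \frac{26 + \left(-74 + 432\right)}{-1495} = \left(26 + 358\right) \left(- \frac{1}{1495}\right) = 384 \left(- \frac{1}{1495}\right) = - \frac{384}{1495} \approx -0.25686$)
$q = -200$ ($q = 13 \left(-14\right) - 18 = -182 - 18 = -200$)
$M + q = - \frac{384}{1495} - 200 = - \frac{299384}{1495}$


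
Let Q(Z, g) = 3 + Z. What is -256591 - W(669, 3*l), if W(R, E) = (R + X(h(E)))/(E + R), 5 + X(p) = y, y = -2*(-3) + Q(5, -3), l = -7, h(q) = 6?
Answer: -27711941/108 ≈ -2.5659e+5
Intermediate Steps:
y = 14 (y = -2*(-3) + (3 + 5) = 6 + 8 = 14)
X(p) = 9 (X(p) = -5 + 14 = 9)
W(R, E) = (9 + R)/(E + R) (W(R, E) = (R + 9)/(E + R) = (9 + R)/(E + R))
-256591 - W(669, 3*l) = -256591 - (9 + 669)/(3*(-7) + 669) = -256591 - 678/(-21 + 669) = -256591 - 678/648 = -256591 - 1*113/108 = -256591 - 113/108 = -27711941/108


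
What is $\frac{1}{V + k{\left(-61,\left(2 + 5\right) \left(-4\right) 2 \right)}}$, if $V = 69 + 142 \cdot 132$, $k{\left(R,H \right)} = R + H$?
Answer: $\frac{1}{18696} \approx 5.3487 \cdot 10^{-5}$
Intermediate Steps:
$k{\left(R,H \right)} = H + R$
$V = 18813$ ($V = 69 + 18744 = 18813$)
$\frac{1}{V + k{\left(-61,\left(2 + 5\right) \left(-4\right) 2 \right)}} = \frac{1}{18813 - \left(61 - \left(2 + 5\right) \left(-4\right) 2\right)} = \frac{1}{18813 - \left(61 - 7 \left(-4\right) 2\right)} = \frac{1}{18813 - 117} = \frac{1}{18696}$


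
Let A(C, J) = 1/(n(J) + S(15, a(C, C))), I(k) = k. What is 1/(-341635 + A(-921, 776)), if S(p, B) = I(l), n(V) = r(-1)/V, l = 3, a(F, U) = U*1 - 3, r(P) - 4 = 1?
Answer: -2333/797033679 ≈ -2.9271e-6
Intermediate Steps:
r(P) = 5 (r(P) = 4 + 1 = 5)
a(F, U) = -3 + U (a(F, U) = U - 3 = -3 + U)
n(V) = 5/V
S(p, B) = 3
A(C, J) = 1/(3 + 5/J) (A(C, J) = 1/(5/J + 3) = 1/(3 + 5/J))
1/(-341635 + A(-921, 776)) = 1/(-341635 + 776/(5 + 3*776)) = 1/(-341635 + 776/(5 + 2328)) = 1/(-341635 + 776/2333) = 1/(-797033679/2333) = -2333/797033679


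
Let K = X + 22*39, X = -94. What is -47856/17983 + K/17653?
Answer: -831062956/317453899 ≈ -2.6179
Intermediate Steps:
K = 764 (K = -94 + 22*39 = -94 + 858 = 764)
-47856/17983 + K/17653 = -47856/17983 + 764/17653 = -831062956/317453899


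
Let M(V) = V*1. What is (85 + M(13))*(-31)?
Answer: -3038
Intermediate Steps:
M(V) = V
(85 + M(13))*(-31) = (85 + 13)*(-31) = 98*(-31) = -3038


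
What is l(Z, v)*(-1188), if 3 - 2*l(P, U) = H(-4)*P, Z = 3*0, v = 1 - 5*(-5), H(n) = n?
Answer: -1782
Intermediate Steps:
v = 26 (v = 1 + 25 = 26)
Z = 0
l(P, U) = 3/2 + 2*P (l(P, U) = 3/2 - (-2)*P = 3/2 + 2*P)
l(Z, v)*(-1188) = (3/2 + 2*0)*(-1188) = (3/2 + 0)*(-1188) = (3/2)*(-1188) = -1782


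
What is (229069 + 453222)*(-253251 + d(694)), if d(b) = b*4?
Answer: -170896838225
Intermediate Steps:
d(b) = 4*b
(229069 + 453222)*(-253251 + d(694)) = (229069 + 453222)*(-253251 + 4*694) = 682291*(-253251 + 2776) = 682291*(-250475) = -170896838225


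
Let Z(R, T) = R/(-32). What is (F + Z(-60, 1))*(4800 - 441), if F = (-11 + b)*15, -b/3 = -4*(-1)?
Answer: -11965455/8 ≈ -1.4957e+6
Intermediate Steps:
b = -12 (b = -(-12)*(-1) = -3*4 = -12)
Z(R, T) = -R/32 (Z(R, T) = R*(-1/32) = -R/32)
F = -345 (F = (-11 - 12)*15 = -23*15 = -345)
(F + Z(-60, 1))*(4800 - 441) = (-345 - 1/32*(-60))*(4800 - 441) = (-345 + 15/8)*4359 = -2745/8*4359 = -11965455/8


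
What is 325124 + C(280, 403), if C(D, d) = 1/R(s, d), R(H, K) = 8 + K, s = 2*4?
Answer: 133625965/411 ≈ 3.2512e+5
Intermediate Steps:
s = 8
C(D, d) = 1/(8 + d)
325124 + C(280, 403) = 325124 + 1/(8 + 403) = 325124 + 1/411 = 133625965/411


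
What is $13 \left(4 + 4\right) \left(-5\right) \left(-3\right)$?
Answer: $1560$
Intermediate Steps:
$13 \left(4 + 4\right) \left(-5\right) \left(-3\right) = 13 \cdot 8 \left(-5\right) \left(-3\right) = 13 \left(-40\right) \left(-3\right) = \left(-520\right) \left(-3\right) = 1560$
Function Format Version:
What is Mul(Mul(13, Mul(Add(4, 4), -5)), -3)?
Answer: 1560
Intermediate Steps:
Mul(Mul(13, Mul(Add(4, 4), -5)), -3) = Mul(Mul(13, Mul(8, -5)), -3) = Mul(Mul(13, -40), -3) = Mul(-520, -3) = 1560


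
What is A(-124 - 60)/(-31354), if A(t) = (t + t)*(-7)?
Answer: -1288/15677 ≈ -0.082159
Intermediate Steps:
A(t) = -14*t (A(t) = (2*t)*(-7) = -14*t)
A(-124 - 60)/(-31354) = -14*(-124 - 60)/(-31354) = -14*(-184)*(-1/31354) = 2576*(-1/31354) = -1288/15677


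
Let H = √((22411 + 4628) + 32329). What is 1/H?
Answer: √14842/29684 ≈ 0.0041042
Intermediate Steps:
H = 2*√14842 (H = √(27039 + 32329) = √59368 = 2*√14842 ≈ 243.66)
1/H = 1/(2*√14842) = √14842/29684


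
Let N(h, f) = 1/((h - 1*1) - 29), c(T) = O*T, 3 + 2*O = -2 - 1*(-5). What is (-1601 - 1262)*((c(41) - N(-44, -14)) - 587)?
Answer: 124360131/74 ≈ 1.6805e+6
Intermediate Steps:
O = 0 (O = -3/2 + (-2 - 1*(-5))/2 = -3/2 + (-2 + 5)/2 = -3/2 + (1/2)*3 = -3/2 + 3/2 = 0)
c(T) = 0 (c(T) = 0*T = 0)
N(h, f) = 1/(-30 + h) (N(h, f) = 1/((h - 1) - 29) = 1/((-1 + h) - 29) = 1/(-30 + h))
(-1601 - 1262)*((c(41) - N(-44, -14)) - 587) = (-1601 - 1262)*((0 - 1/(-30 - 44)) - 587) = -2863*((0 - 1/(-74)) - 587) = -2863*((0 - 1*(-1/74)) - 587) = -2863*((0 + 1/74) - 587) = -2863*(1/74 - 587) = -2863*(-43437/74) = 124360131/74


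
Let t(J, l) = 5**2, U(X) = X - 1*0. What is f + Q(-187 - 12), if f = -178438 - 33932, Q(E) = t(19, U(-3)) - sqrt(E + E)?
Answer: -212345 - I*sqrt(398) ≈ -2.1235e+5 - 19.95*I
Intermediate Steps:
U(X) = X (U(X) = X + 0 = X)
t(J, l) = 25
Q(E) = 25 - sqrt(2)*sqrt(E) (Q(E) = 25 - sqrt(E + E) = 25 - sqrt(2*E) = 25 - sqrt(2)*sqrt(E))
f = -212370
f + Q(-187 - 12) = -212370 + (25 - sqrt(2)*sqrt(-187 - 12)) = -212370 + (25 - sqrt(2)*sqrt(-199)) = -212370 + (25 - sqrt(2)*I*sqrt(199)) = -212370 + (25 - I*sqrt(398)) = -212345 - I*sqrt(398)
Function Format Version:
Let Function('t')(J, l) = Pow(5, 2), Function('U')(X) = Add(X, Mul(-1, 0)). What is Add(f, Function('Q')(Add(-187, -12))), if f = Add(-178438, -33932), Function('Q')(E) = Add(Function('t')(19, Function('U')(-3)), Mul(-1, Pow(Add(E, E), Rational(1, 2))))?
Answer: Add(-212345, Mul(-1, I, Pow(398, Rational(1, 2)))) ≈ Add(-2.1235e+5, Mul(-19.950, I))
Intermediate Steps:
Function('U')(X) = X (Function('U')(X) = Add(X, 0) = X)
Function('t')(J, l) = 25
Function('Q')(E) = Add(25, Mul(-1, Pow(2, Rational(1, 2)), Pow(E, Rational(1, 2)))) (Function('Q')(E) = Add(25, Mul(-1, Pow(Add(E, E), Rational(1, 2)))) = Add(25, Mul(-1, Pow(Mul(2, E), Rational(1, 2)))) = Add(25, Mul(-1, Mul(Pow(2, Rational(1, 2)), Pow(E, Rational(1, 2))))) = Add(25, Mul(-1, Pow(2, Rational(1, 2)), Pow(E, Rational(1, 2)))))
f = -212370
Add(f, Function('Q')(Add(-187, -12))) = Add(-212370, Add(25, Mul(-1, Pow(2, Rational(1, 2)), Pow(Add(-187, -12), Rational(1, 2))))) = Add(-212370, Add(25, Mul(-1, Pow(2, Rational(1, 2)), Pow(-199, Rational(1, 2))))) = Add(-212370, Add(25, Mul(-1, Pow(2, Rational(1, 2)), Mul(I, Pow(199, Rational(1, 2)))))) = Add(-212370, Add(25, Mul(-1, I, Pow(398, Rational(1, 2))))) = Add(-212345, Mul(-1, I, Pow(398, Rational(1, 2))))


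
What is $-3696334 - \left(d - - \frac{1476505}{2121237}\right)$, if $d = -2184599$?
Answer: $- \frac{3206749692700}{2121237} \approx -1.5117 \cdot 10^{6}$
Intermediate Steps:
$-3696334 - \left(d - - \frac{1476505}{2121237}\right) = -3696334 - \left(-2184599 - - \frac{1476505}{2121237}\right) = -3696334 - \left(-2184599 + \frac{1476505}{2121237}\right) = -3696334 - - \frac{4634050752458}{2121237} = -3696334 + \frac{4634050752458}{2121237} = - \frac{3206749692700}{2121237}$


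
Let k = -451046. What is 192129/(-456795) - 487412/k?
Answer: 22664724601/34339259595 ≈ 0.66002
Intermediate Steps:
192129/(-456795) - 487412/k = 192129/(-456795) - 487412/(-451046) = 192129*(-1/456795) - 487412*(-1/451046) = -64043/152265 + 243706/225523 = 22664724601/34339259595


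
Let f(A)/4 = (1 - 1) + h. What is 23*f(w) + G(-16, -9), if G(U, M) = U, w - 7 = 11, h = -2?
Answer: -200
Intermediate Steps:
w = 18 (w = 7 + 11 = 18)
f(A) = -8 (f(A) = 4*((1 - 1) - 2) = 4*(0 - 2) = 4*(-2) = -8)
23*f(w) + G(-16, -9) = 23*(-8) - 16 = -184 - 16 = -200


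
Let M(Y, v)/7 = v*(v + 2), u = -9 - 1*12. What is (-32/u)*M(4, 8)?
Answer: 2560/3 ≈ 853.33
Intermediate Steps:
u = -21 (u = -9 - 12 = -21)
M(Y, v) = 7*v*(2 + v) (M(Y, v) = 7*(v*(v + 2)) = 7*(v*(2 + v)) = 7*v*(2 + v))
(-32/u)*M(4, 8) = (-32/(-21))*(7*8*(2 + 8)) = (-32*(-1/21))*(7*8*10) = (32/21)*560 = 2560/3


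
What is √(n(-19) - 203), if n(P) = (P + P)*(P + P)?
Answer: √1241 ≈ 35.228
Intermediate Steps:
n(P) = 4*P² (n(P) = (2*P)*(2*P) = 4*P²)
√(n(-19) - 203) = √(4*(-19)² - 203) = √(4*361 - 203) = √(1444 - 203) = √1241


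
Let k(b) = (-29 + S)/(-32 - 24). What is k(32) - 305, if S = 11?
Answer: -8531/28 ≈ -304.68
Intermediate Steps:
k(b) = 9/28 (k(b) = (-29 + 11)/(-32 - 24) = -18/(-56) = -18*(-1/56) = 9/28)
k(32) - 305 = 9/28 - 305 = -8531/28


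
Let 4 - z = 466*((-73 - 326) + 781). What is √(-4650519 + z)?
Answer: 3*I*√536503 ≈ 2197.4*I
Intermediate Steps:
z = -178008 (z = 4 - 466*((-73 - 326) + 781) = 4 - 466*(-399 + 781) = 4 - 466*382 = 4 - 1*178012 = 4 - 178012 = -178008)
√(-4650519 + z) = √(-4650519 - 178008) = √(-4828527) = 3*I*√536503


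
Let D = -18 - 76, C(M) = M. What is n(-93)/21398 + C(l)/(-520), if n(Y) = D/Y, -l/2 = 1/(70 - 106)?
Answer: -14233/238801680 ≈ -5.9602e-5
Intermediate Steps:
l = 1/18 (l = -2/(70 - 106) = -2/(-36) = -2*(-1/36) = 1/18 ≈ 0.055556)
D = -94
n(Y) = -94/Y
n(-93)/21398 + C(l)/(-520) = -94/(-93)/21398 + (1/18)/(-520) = -94*(-1/93)*(1/21398) + (1/18)*(-1/520) = (94/93)*(1/21398) - 1/9360 = 47/995007 - 1/9360 = -14233/238801680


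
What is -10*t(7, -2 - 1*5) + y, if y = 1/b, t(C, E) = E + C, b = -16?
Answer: -1/16 ≈ -0.062500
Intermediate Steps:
t(C, E) = C + E
y = -1/16 (y = 1/(-16) = -1/16 ≈ -0.062500)
-10*t(7, -2 - 1*5) + y = -10*(7 + (-2 - 1*5)) - 1/16 = -10*(7 + (-2 - 5)) - 1/16 = -10*(7 - 7) - 1/16 = -10*0 - 1/16 = 0 - 1/16 = -1/16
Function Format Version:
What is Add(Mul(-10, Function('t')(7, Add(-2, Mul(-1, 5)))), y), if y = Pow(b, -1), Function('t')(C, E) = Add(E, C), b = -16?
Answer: Rational(-1, 16) ≈ -0.062500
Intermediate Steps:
Function('t')(C, E) = Add(C, E)
y = Rational(-1, 16) (y = Pow(-16, -1) = Rational(-1, 16) ≈ -0.062500)
Add(Mul(-10, Function('t')(7, Add(-2, Mul(-1, 5)))), y) = Add(Mul(-10, Add(7, Add(-2, Mul(-1, 5)))), Rational(-1, 16)) = Add(Mul(-10, Add(7, Add(-2, -5))), Rational(-1, 16)) = Add(Mul(-10, Add(7, -7)), Rational(-1, 16)) = Add(Mul(-10, 0), Rational(-1, 16)) = Add(0, Rational(-1, 16)) = Rational(-1, 16)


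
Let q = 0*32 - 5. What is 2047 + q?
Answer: 2042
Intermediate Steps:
q = -5 (q = 0 - 5 = -5)
2047 + q = 2047 - 5 = 2042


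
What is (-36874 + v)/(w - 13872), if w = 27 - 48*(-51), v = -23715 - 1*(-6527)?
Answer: 54062/11397 ≈ 4.7435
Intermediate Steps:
v = -17188 (v = -23715 + 6527 = -17188)
w = 2475 (w = 27 + 2448 = 2475)
(-36874 + v)/(w - 13872) = (-36874 - 17188)/(2475 - 13872) = -54062/(-11397) = -54062*(-1/11397) = 54062/11397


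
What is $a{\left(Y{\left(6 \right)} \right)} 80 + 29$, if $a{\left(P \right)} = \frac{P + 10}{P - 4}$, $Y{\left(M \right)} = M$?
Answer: $669$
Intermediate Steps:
$a{\left(P \right)} = \frac{10 + P}{-4 + P}$
$a{\left(Y{\left(6 \right)} \right)} 80 + 29 = \frac{10 + 6}{-4 + 6} \cdot 80 + 29 = \frac{1}{2} \cdot 16 \cdot 80 + 29 = 8 \cdot 80 + 29 = 640 + 29 = 669$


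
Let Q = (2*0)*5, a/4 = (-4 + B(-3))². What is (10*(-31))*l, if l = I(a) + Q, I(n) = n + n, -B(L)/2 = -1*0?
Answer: -39680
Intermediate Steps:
B(L) = 0 (B(L) = -(-2)*0 = -2*0 = 0)
a = 64 (a = 4*(-4 + 0)² = 4*(-4)² = 4*16 = 64)
I(n) = 2*n
Q = 0 (Q = 0*5 = 0)
l = 128 (l = 2*64 + 0 = 128 + 0 = 128)
(10*(-31))*l = (10*(-31))*128 = -310*128 = -39680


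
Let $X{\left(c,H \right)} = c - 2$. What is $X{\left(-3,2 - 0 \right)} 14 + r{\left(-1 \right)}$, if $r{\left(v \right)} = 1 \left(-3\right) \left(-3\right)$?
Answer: $-61$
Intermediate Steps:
$X{\left(c,H \right)} = -2 + c$
$r{\left(v \right)} = 9$ ($r{\left(v \right)} = \left(-3\right) \left(-3\right) = 9$)
$X{\left(-3,2 - 0 \right)} 14 + r{\left(-1 \right)} = \left(-2 - 3\right) 14 + 9 = \left(-5\right) 14 + 9 = -70 + 9 = -61$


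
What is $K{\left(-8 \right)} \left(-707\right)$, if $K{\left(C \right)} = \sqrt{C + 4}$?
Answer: $- 1414 i \approx - 1414.0 i$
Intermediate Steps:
$K{\left(C \right)} = \sqrt{4 + C}$
$K{\left(-8 \right)} \left(-707\right) = \sqrt{4 - 8} \left(-707\right) = \sqrt{-4} \left(-707\right) = 2 i \left(-707\right) = - 1414 i$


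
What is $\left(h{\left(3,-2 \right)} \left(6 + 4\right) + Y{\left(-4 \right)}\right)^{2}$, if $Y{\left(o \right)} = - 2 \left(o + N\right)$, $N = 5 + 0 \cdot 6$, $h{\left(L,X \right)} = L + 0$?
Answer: $784$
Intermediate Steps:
$h{\left(L,X \right)} = L$
$N = 5$ ($N = 5 + 0 = 5$)
$Y{\left(o \right)} = -10 - 2 o$ ($Y{\left(o \right)} = - 2 \left(o + 5\right) = - 2 \left(5 + o\right) = -10 - 2 o$)
$\left(h{\left(3,-2 \right)} \left(6 + 4\right) + Y{\left(-4 \right)}\right)^{2} = \left(3 \left(6 + 4\right) - 2\right)^{2} = \left(3 \cdot 10 + \left(-10 + 8\right)\right)^{2} = \left(30 - 2\right)^{2} = 28^{2} = 784$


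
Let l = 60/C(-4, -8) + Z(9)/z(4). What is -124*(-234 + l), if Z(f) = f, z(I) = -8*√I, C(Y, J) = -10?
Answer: 119319/4 ≈ 29830.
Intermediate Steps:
l = -105/16 (l = 60/(-10) + 9/((-8*√4)) = 60*(-⅒) + 9/((-8*2)) = -6 + 9/(-16) = -6 + 9*(-1/16) = -6 - 9/16 = -105/16 ≈ -6.5625)
-124*(-234 + l) = -124*(-234 - 105/16) = -124*(-3849/16) = 119319/4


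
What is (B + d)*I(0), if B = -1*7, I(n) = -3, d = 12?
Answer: -15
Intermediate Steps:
B = -7
(B + d)*I(0) = (-7 + 12)*(-3) = 5*(-3) = -15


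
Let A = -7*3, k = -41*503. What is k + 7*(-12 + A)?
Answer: -20854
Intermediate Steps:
k = -20623
A = -21
k + 7*(-12 + A) = -20623 + 7*(-12 - 21) = -20623 + 7*(-33) = -20623 - 231 = -20854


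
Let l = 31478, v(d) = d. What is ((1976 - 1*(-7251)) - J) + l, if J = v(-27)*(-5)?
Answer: 40570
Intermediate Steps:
J = 135 (J = -27*(-5) = 135)
((1976 - 1*(-7251)) - J) + l = ((1976 - 1*(-7251)) - 1*135) + 31478 = ((1976 + 7251) - 135) + 31478 = (9227 - 135) + 31478 = 9092 + 31478 = 40570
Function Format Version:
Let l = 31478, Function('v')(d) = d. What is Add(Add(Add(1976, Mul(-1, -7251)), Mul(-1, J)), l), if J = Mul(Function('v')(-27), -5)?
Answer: 40570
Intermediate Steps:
J = 135 (J = Mul(-27, -5) = 135)
Add(Add(Add(1976, Mul(-1, -7251)), Mul(-1, J)), l) = Add(Add(Add(1976, Mul(-1, -7251)), Mul(-1, 135)), 31478) = Add(Add(Add(1976, 7251), -135), 31478) = Add(Add(9227, -135), 31478) = Add(9092, 31478) = 40570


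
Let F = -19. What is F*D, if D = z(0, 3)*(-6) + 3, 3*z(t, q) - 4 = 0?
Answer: 95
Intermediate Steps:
z(t, q) = 4/3 (z(t, q) = 4/3 + (⅓)*0 = 4/3 + 0 = 4/3)
D = -5 (D = (4/3)*(-6) + 3 = -8 + 3 = -5)
F*D = -19*(-5) = 95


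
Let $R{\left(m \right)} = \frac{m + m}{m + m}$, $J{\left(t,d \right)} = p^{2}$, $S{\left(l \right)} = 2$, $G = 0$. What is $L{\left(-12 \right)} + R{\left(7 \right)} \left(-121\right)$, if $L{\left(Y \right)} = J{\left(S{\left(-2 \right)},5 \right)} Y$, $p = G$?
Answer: $-121$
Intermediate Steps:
$p = 0$
$J{\left(t,d \right)} = 0$ ($J{\left(t,d \right)} = 0^{2} = 0$)
$R{\left(m \right)} = 1$ ($R{\left(m \right)} = \frac{2 m}{2 m} = 2 m \frac{1}{2 m} = 1$)
$L{\left(Y \right)} = 0$ ($L{\left(Y \right)} = 0 Y = 0$)
$L{\left(-12 \right)} + R{\left(7 \right)} \left(-121\right) = 0 + 1 \left(-121\right) = 0 - 121 = -121$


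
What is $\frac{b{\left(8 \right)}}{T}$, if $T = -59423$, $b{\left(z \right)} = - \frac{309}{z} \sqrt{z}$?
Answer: $\frac{309 \sqrt{2}}{237692} \approx 0.0018385$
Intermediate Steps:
$b{\left(z \right)} = - \frac{309}{\sqrt{z}}$
$\frac{b{\left(8 \right)}}{T} = \frac{\left(-309\right) \frac{1}{\sqrt{8}}}{-59423} = - 309 \frac{\sqrt{2}}{4} \left(- \frac{1}{59423}\right) = - \frac{309 \sqrt{2}}{4} \left(- \frac{1}{59423}\right) = \frac{309 \sqrt{2}}{237692}$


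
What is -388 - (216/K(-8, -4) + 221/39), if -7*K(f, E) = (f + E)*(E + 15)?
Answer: -13369/33 ≈ -405.12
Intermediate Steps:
K(f, E) = -(15 + E)*(E + f)/7 (K(f, E) = -(f + E)*(E + 15)/7 = -(E + f)*(15 + E)/7 = -(15 + E)*(E + f)/7)
-388 - (216/K(-8, -4) + 221/39) = -388 - (216/(-15/7*(-4) - 15/7*(-8) - ⅐*(-4)² - ⅐*(-4)*(-8)) + 221/39) = -388 - (216/(60/7 + 120/7 - ⅐*16 - 32/7) + 221*(1/39)) = -388 - (216/(60/7 + 120/7 - 16/7 - 32/7) + 17/3) = -388 - (216/(132/7) + 17/3) = -388 - (216*(7/132) + 17/3) = -388 - (126/11 + 17/3) = -388 - 1*565/33 = -388 - 565/33 = -13369/33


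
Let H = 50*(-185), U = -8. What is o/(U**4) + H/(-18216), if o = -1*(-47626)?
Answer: 56590201/4663296 ≈ 12.135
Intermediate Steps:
o = 47626
H = -9250
o/(U**4) + H/(-18216) = 47626/((-8)**4) - 9250/(-18216) = 47626/4096 - 9250*(-1/18216) = 47626*(1/4096) + 4625/9108 = 23813/2048 + 4625/9108 = 56590201/4663296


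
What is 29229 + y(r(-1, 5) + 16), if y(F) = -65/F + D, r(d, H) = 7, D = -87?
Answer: 670201/23 ≈ 29139.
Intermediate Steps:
y(F) = -87 - 65/F (y(F) = -65/F - 87 = -87 - 65/F)
29229 + y(r(-1, 5) + 16) = 29229 + (-87 - 65/(7 + 16)) = 29229 + (-87 - 65/23) = 29229 - 2066/23 = 670201/23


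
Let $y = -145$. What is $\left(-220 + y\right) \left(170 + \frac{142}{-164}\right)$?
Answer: $- \frac{5062185}{82} \approx -61734.0$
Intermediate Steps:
$\left(-220 + y\right) \left(170 + \frac{142}{-164}\right) = \left(-220 - 145\right) \left(170 + \frac{142}{-164}\right) = - 365 \left(170 + 142 \left(- \frac{1}{164}\right)\right) = - 365 \left(170 - \frac{71}{82}\right) = \left(-365\right) \frac{13869}{82} = - \frac{5062185}{82}$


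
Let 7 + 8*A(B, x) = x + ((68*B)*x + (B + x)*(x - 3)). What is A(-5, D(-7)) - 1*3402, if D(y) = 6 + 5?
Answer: -3863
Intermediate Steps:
D(y) = 11
A(B, x) = -7/8 + x/8 + (-3 + x)*(B + x)/8 + 17*B*x/2 (A(B, x) = -7/8 + (x + ((68*B)*x + (B + x)*(x - 3)))/8 = -7/8 + (x + (68*B*x + (B + x)*(-3 + x)))/8 = -7/8 + (x + (68*B*x + (-3 + x)*(B + x)))/8 = -7/8 + (x + ((-3 + x)*(B + x) + 68*B*x))/8 = -7/8 + (x + (-3 + x)*(B + x) + 68*B*x)/8 = -7/8 + (x/8 + (-3 + x)*(B + x)/8 + 17*B*x/2) = -7/8 + x/8 + (-3 + x)*(B + x)/8 + 17*B*x/2)
A(-5, D(-7)) - 1*3402 = (-7/8 - 3/8*(-5) - ¼*11 + (⅛)*11² + (69/8)*(-5)*11) - 1*3402 = (-7/8 + 15/8 - 11/4 + (⅛)*121 - 3795/8) - 3402 = (-7/8 + 15/8 - 11/4 + 121/8 - 3795/8) - 3402 = -461 - 3402 = -3863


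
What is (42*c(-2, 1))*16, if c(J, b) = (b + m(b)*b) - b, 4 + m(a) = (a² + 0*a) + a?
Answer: -1344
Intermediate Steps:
m(a) = -4 + a + a² (m(a) = -4 + ((a² + 0*a) + a) = -4 + ((a² + 0) + a) = -4 + (a² + a) = -4 + (a + a²) = -4 + a + a²)
c(J, b) = b*(-4 + b + b²) (c(J, b) = (b + (-4 + b + b²)*b) - b = (b + b*(-4 + b + b²)) - b = b*(-4 + b + b²))
(42*c(-2, 1))*16 = (42*(1*(-4 + 1 + 1²)))*16 = (42*(1*(-4 + 1 + 1)))*16 = (42*(1*(-2)))*16 = (42*(-2))*16 = -84*16 = -1344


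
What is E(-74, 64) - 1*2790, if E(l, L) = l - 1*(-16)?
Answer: -2848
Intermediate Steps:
E(l, L) = 16 + l (E(l, L) = l + 16 = 16 + l)
E(-74, 64) - 1*2790 = (16 - 74) - 1*2790 = -58 - 2790 = -2848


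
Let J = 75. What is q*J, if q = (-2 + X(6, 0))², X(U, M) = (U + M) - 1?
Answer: 675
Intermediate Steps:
X(U, M) = -1 + M + U (X(U, M) = (M + U) - 1 = -1 + M + U)
q = 9 (q = (-2 + (-1 + 0 + 6))² = (-2 + 5)² = 3² = 9)
q*J = 9*75 = 675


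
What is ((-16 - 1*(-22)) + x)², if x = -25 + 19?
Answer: 0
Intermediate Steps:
x = -6
((-16 - 1*(-22)) + x)² = ((-16 - 1*(-22)) - 6)² = ((-16 + 22) - 6)² = (6 - 6)² = 0² = 0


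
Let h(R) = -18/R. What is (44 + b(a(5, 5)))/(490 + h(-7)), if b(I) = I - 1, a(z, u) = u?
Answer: 42/431 ≈ 0.097448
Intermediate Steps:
b(I) = -1 + I
(44 + b(a(5, 5)))/(490 + h(-7)) = (44 + (-1 + 5))/(490 - 18/(-7)) = (44 + 4)/(490 - 18*(-1/7)) = 48/(490 + 18/7) = 48/(3448/7) = 48*(7/3448) = 42/431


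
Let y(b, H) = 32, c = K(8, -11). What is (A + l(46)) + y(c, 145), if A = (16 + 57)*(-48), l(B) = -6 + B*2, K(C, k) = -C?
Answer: -3386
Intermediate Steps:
c = -8 (c = -1*8 = -8)
l(B) = -6 + 2*B
A = -3504 (A = 73*(-48) = -3504)
(A + l(46)) + y(c, 145) = (-3504 + (-6 + 2*46)) + 32 = (-3504 + (-6 + 92)) + 32 = (-3504 + 86) + 32 = -3418 + 32 = -3386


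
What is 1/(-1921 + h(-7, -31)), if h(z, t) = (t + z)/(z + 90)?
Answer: -83/159481 ≈ -0.00052044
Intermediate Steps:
h(z, t) = (t + z)/(90 + z)
1/(-1921 + h(-7, -31)) = 1/(-1921 + (-31 - 7)/(90 - 7)) = 1/(-1921 - 38/83) = 1/(-159481/83) = -83/159481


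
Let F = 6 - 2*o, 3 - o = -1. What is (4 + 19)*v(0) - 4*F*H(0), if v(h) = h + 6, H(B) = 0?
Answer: 138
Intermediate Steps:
o = 4 (o = 3 - 1*(-1) = 3 + 1 = 4)
v(h) = 6 + h
F = -2 (F = 6 - 2*4 = 6 - 8 = -2)
(4 + 19)*v(0) - 4*F*H(0) = (4 + 19)*(6 + 0) - 4*(-2)*0 = 23*6 - (-8)*0 = 138 - 1*0 = 138 + 0 = 138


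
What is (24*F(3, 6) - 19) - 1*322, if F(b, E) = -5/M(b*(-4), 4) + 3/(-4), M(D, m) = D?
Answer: -349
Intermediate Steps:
F(b, E) = -3/4 + 5/(4*b) (F(b, E) = -5*(-1/(4*b)) + 3/(-4) = -5*(-1/(4*b)) + 3*(-1/4) = -(-5)/(4*b) - 3/4 = 5/(4*b) - 3/4 = -3/4 + 5/(4*b))
(24*F(3, 6) - 19) - 1*322 = (24*((1/4)*(5 - 3*3)/3) - 19) - 1*322 = (24*((1/4)*(1/3)*(5 - 9)) - 19) - 322 = (24*((1/4)*(1/3)*(-4)) - 19) - 322 = (24*(-1/3) - 19) - 322 = (-8 - 19) - 322 = -27 - 322 = -349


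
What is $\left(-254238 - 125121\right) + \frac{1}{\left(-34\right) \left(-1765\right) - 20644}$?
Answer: $- \frac{14933846393}{39366} \approx -3.7936 \cdot 10^{5}$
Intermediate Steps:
$\left(-254238 - 125121\right) + \frac{1}{\left(-34\right) \left(-1765\right) - 20644} = -379359 + \frac{1}{60010 - 20644} = -379359 + \frac{1}{39366} = - \frac{14933846393}{39366}$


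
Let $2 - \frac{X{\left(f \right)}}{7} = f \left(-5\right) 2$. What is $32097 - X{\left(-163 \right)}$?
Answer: $43493$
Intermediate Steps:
$X{\left(f \right)} = 14 + 70 f$ ($X{\left(f \right)} = 14 - 7 f \left(-5\right) 2 = 14 - 7 - 5 f 2 = 14 - 7 \left(- 10 f\right) = 14 + 70 f$)
$32097 - X{\left(-163 \right)} = 32097 - \left(14 + 70 \left(-163\right)\right) = 32097 - \left(14 - 11410\right) = 32097 - -11396 = 32097 + 11396 = 43493$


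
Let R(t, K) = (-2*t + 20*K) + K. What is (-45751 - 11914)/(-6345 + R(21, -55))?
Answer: 57665/7542 ≈ 7.6459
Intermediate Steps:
R(t, K) = -2*t + 21*K
(-45751 - 11914)/(-6345 + R(21, -55)) = (-45751 - 11914)/(-6345 + (-2*21 + 21*(-55))) = -57665/(-6345 + (-42 - 1155)) = -57665/(-6345 - 1197) = -57665/(-7542) = -57665*(-1/7542) = 57665/7542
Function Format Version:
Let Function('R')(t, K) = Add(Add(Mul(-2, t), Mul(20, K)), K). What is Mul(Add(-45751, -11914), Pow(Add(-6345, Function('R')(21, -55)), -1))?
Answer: Rational(57665, 7542) ≈ 7.6459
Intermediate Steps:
Function('R')(t, K) = Add(Mul(-2, t), Mul(21, K))
Mul(Add(-45751, -11914), Pow(Add(-6345, Function('R')(21, -55)), -1)) = Mul(Add(-45751, -11914), Pow(Add(-6345, Add(Mul(-2, 21), Mul(21, -55))), -1)) = Mul(-57665, Pow(Add(-6345, Add(-42, -1155)), -1)) = Mul(-57665, Pow(Add(-6345, -1197), -1)) = Mul(-57665, Pow(-7542, -1)) = Mul(-57665, Rational(-1, 7542)) = Rational(57665, 7542)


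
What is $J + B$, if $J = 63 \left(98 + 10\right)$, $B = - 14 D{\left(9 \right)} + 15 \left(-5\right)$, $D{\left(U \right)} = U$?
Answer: $6603$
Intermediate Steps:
$B = -201$ ($B = \left(-14\right) 9 + 15 \left(-5\right) = -126 - 75 = -201$)
$J = 6804$ ($J = 63 \cdot 108 = 6804$)
$J + B = 6804 - 201 = 6603$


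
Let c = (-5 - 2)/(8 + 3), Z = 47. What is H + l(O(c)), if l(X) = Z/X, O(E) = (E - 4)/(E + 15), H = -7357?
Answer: -382633/51 ≈ -7502.6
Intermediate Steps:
c = -7/11 ≈ -0.63636
O(E) = (-4 + E)/(15 + E)
l(X) = 47/X
H + l(O(c)) = -7357 + 47/(((-4 - 7/11)/(15 - 7/11))) = -7357 + 47/((-51/11/(158/11))) = -7357 + 47/(((11/158)*(-51/11))) = -7357 + 47/(-51/158) = -7357 + 47*(-158/51) = -7357 - 7426/51 = -382633/51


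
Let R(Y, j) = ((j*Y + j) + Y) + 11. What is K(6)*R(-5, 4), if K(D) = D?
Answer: -60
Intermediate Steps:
R(Y, j) = 11 + Y + j + Y*j (R(Y, j) = ((Y*j + j) + Y) + 11 = ((j + Y*j) + Y) + 11 = (Y + j + Y*j) + 11 = 11 + Y + j + Y*j)
K(6)*R(-5, 4) = 6*(11 - 5 + 4 - 5*4) = 6*(11 - 5 + 4 - 20) = 6*(-10) = -60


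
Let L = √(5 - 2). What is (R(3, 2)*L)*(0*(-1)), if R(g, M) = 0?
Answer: 0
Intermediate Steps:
L = √3 ≈ 1.7320
(R(3, 2)*L)*(0*(-1)) = (0*√3)*(0*(-1)) = 0*0 = 0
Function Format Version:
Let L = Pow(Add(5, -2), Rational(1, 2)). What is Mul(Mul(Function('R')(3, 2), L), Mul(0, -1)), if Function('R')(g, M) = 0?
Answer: 0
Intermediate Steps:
L = Pow(3, Rational(1, 2)) ≈ 1.7320
Mul(Mul(Function('R')(3, 2), L), Mul(0, -1)) = Mul(Mul(0, Pow(3, Rational(1, 2))), Mul(0, -1)) = Mul(0, 0) = 0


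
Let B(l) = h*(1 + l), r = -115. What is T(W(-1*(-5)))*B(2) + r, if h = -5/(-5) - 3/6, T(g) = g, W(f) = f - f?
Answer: -115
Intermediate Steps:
W(f) = 0
h = ½ (h = -5*(-⅕) - 3*⅙ = 1 - ½ = ½ ≈ 0.50000)
B(l) = ½ + l/2 (B(l) = (1 + l)/2 = ½ + l/2)
T(W(-1*(-5)))*B(2) + r = 0*(½ + (½)*2) - 115 = 0*(½ + 1) - 115 = 0*(3/2) - 115 = 0 - 115 = -115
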